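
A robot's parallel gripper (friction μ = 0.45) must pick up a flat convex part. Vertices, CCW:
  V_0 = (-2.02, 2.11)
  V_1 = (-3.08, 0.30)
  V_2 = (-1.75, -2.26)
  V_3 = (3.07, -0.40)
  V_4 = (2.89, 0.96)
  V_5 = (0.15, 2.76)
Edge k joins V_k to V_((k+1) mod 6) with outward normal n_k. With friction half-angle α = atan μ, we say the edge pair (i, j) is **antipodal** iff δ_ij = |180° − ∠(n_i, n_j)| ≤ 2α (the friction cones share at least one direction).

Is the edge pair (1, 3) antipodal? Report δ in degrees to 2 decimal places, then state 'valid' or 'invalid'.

δ = 19.91°, valid

α = atan 0.45 = 24.23°;  2α = 48.46°
edge 1: e_1 = (+1.33, -2.56);  n_1 = (-0.8874, -0.4610)
edge 3: e_3 = (-0.18, +1.36);  n_3 = (+0.9914, +0.1312)
∠(n_1, n_3) = 160.09°
δ = |180° − 160.09°| = 19.91°
19.91° ≤ 2α = 48.46°  →  valid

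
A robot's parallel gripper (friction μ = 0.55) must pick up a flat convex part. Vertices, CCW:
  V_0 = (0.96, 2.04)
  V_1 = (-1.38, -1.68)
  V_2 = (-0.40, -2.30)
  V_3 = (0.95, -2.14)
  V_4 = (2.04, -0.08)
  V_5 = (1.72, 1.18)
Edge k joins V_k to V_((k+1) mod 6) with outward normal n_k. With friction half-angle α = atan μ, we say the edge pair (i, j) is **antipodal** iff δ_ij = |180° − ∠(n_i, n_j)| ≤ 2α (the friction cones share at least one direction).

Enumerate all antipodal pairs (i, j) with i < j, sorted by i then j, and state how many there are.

α = atan 0.55 = 28.81°;  2α = 57.62°
n_0 = (-0.8465, +0.5325)
n_1 = (-0.5346, -0.8451)
n_2 = (+0.1177, -0.9930)
n_3 = (+0.8839, -0.4677)
n_4 = (+0.9692, +0.2462)
n_5 = (+0.7493, +0.6622)
  (0,1): δ = 90.15°  ·
  (0,2): δ = 51.07°  ✓
  (0,3): δ = 4.29°  ✓
  (0,4): δ = 46.42°  ✓
  (0,5): δ = 73.64°  ·
  (1,2): δ = 140.92°  ·
  (1,3): δ = 85.56°  ·
  (1,4): δ = 43.43°  ✓
  (1,5): δ = 16.21°  ✓
  (2,3): δ = 124.64°  ·
  (2,4): δ = 82.51°  ·
  (2,5): δ = 55.29°  ✓
  (3,4): δ = 137.87°  ·
  (3,5): δ = 110.65°  ·
  (4,5): δ = 152.78°  ·
antipodal pairs: 6

count = 6; pairs: (0,2), (0,3), (0,4), (1,4), (1,5), (2,5)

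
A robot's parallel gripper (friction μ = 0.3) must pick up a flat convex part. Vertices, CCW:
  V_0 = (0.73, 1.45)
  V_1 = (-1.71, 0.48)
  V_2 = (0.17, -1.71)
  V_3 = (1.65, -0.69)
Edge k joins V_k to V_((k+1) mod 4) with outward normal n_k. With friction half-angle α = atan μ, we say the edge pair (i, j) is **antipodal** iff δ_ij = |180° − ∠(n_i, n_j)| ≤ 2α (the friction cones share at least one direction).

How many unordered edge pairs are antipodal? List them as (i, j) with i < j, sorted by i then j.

α = atan 0.3 = 16.70°;  2α = 33.40°
n_0 = (-0.3694, +0.9293)
n_1 = (-0.7588, -0.6514)
n_2 = (+0.5675, -0.8234)
n_3 = (+0.9187, +0.3950)
  (0,1): δ = 71.04°  ·
  (0,2): δ = 12.89°  ✓
  (0,3): δ = 91.58°  ·
  (1,2): δ = 96.07°  ·
  (1,3): δ = 17.38°  ✓
  (2,3): δ = 101.31°  ·
antipodal pairs: 2

count = 2; pairs: (0,2), (1,3)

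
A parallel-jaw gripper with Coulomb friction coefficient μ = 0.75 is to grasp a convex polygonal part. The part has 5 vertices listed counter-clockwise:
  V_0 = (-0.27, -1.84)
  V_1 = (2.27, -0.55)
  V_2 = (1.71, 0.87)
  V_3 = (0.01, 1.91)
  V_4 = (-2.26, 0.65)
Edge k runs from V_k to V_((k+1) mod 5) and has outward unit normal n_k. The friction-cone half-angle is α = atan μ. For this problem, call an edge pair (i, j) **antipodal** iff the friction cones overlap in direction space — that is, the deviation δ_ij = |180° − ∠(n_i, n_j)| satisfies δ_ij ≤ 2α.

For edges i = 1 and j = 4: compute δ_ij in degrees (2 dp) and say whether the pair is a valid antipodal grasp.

δ = 17.11°, valid

α = atan 0.75 = 36.87°;  2α = 73.74°
edge 1: e_1 = (-0.56, +1.42);  n_1 = (+0.9303, +0.3669)
edge 4: e_4 = (+1.99, -2.49);  n_4 = (-0.7812, -0.6243)
∠(n_1, n_4) = 162.89°
δ = |180° − 162.89°| = 17.11°
17.11° ≤ 2α = 73.74°  →  valid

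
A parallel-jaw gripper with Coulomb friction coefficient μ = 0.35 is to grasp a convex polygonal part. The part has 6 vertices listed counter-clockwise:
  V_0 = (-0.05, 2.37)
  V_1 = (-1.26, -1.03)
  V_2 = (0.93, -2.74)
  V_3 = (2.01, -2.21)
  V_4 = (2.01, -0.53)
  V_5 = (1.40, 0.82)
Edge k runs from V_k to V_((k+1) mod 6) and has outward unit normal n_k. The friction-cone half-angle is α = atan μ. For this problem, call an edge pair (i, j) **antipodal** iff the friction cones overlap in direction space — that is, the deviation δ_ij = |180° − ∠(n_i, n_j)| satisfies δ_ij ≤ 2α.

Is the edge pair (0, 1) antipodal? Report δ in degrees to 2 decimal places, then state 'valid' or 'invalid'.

α = atan 0.35 = 19.29°;  2α = 38.58°
edge 0: e_0 = (-1.21, -3.40);  n_0 = (-0.9421, +0.3353)
edge 1: e_1 = (+2.19, -1.71);  n_1 = (-0.6154, -0.7882)
∠(n_0, n_1) = 71.61°
δ = |180° − 71.61°| = 108.39°
108.39° > 2α = 38.58°  →  invalid

δ = 108.39°, invalid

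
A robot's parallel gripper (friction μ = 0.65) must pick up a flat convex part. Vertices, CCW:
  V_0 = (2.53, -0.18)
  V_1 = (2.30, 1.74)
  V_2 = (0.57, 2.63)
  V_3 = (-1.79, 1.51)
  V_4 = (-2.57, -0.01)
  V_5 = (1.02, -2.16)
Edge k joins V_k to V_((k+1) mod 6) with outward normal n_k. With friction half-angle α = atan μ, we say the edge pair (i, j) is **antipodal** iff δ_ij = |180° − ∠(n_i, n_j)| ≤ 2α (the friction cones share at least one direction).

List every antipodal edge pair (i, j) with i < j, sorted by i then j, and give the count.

α = atan 0.65 = 33.02°;  2α = 66.05°
n_0 = (+0.9929, +0.1189)
n_1 = (+0.4575, +0.8892)
n_2 = (-0.4287, +0.9034)
n_3 = (-0.8897, +0.4566)
n_4 = (-0.5138, -0.8579)
n_5 = (+0.7952, -0.6064)
  (0,1): δ = 124.05°  ·
  (0,2): δ = 71.44°  ·
  (0,3): δ = 34.00°  ✓
  (0,4): δ = 52.25°  ✓
  (0,5): δ = 135.84°  ·
  (1,2): δ = 127.39°  ·
  (1,3): δ = 89.94°  ·
  (1,4): δ = 3.69°  ✓
  (1,5): δ = 79.89°  ·
  (2,3): δ = 142.55°  ·
  (2,4): δ = 56.30°  ✓
  (2,5): δ = 27.28°  ✓
  (3,4): δ = 93.75°  ·
  (3,5): δ = 10.17°  ✓
  (4,5): δ = 96.41°  ·
antipodal pairs: 6

count = 6; pairs: (0,3), (0,4), (1,4), (2,4), (2,5), (3,5)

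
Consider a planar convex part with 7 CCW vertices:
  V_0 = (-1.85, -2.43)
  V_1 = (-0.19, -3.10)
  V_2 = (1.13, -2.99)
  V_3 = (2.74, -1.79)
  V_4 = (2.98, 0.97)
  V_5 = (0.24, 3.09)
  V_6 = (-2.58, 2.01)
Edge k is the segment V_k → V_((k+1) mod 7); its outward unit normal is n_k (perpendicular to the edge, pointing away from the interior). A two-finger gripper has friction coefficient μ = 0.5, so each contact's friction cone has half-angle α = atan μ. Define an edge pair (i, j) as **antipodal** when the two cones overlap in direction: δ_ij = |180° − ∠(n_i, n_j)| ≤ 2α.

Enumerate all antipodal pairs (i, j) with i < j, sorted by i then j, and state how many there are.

α = atan 0.5 = 26.57°;  2α = 53.13°
n_0 = (-0.3743, -0.9273)
n_1 = (+0.0830, -0.9965)
n_2 = (+0.5976, -0.8018)
n_3 = (+0.9962, -0.0866)
n_4 = (+0.6119, +0.7909)
n_5 = (-0.3576, +0.9339)
n_6 = (-0.9868, -0.1622)
  (0,1): δ = 153.26°  ·
  (0,2): δ = 121.32°  ·
  (0,3): δ = 72.99°  ·
  (0,4): δ = 15.75°  ✓
  (0,5): δ = 42.94°  ✓
  (0,6): δ = 121.32°  ·
  (1,2): δ = 148.06°  ·
  (1,3): δ = 99.73°  ·
  (1,4): δ = 42.49°  ✓
  (1,5): δ = 16.19°  ✓
  (1,6): δ = 94.57°  ·
  (2,3): δ = 131.67°  ·
  (2,4): δ = 74.43°  ·
  (2,5): δ = 15.74°  ✓
  (2,6): δ = 62.64°  ·
  (3,4): δ = 122.76°  ·
  (3,5): δ = 64.07°  ·
  (3,6): δ = 14.31°  ✓
  (4,5): δ = 121.31°  ·
  (4,6): δ = 42.93°  ✓
  (5,6): δ = 101.62°  ·
antipodal pairs: 7

count = 7; pairs: (0,4), (0,5), (1,4), (1,5), (2,5), (3,6), (4,6)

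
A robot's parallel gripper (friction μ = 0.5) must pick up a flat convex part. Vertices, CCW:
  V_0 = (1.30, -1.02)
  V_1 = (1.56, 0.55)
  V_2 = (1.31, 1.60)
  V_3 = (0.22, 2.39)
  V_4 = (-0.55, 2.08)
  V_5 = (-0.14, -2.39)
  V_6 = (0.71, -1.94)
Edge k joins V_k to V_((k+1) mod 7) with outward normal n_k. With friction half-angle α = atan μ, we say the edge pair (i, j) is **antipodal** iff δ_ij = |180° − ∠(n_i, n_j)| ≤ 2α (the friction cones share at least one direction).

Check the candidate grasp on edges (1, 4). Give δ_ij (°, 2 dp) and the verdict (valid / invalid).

α = atan 0.5 = 26.57°;  2α = 53.13°
edge 1: e_1 = (-0.25, +1.05);  n_1 = (+0.9728, +0.2316)
edge 4: e_4 = (+0.41, -4.47);  n_4 = (-0.9958, -0.0913)
∠(n_1, n_4) = 171.85°
δ = |180° − 171.85°| = 8.15°
8.15° ≤ 2α = 53.13°  →  valid

δ = 8.15°, valid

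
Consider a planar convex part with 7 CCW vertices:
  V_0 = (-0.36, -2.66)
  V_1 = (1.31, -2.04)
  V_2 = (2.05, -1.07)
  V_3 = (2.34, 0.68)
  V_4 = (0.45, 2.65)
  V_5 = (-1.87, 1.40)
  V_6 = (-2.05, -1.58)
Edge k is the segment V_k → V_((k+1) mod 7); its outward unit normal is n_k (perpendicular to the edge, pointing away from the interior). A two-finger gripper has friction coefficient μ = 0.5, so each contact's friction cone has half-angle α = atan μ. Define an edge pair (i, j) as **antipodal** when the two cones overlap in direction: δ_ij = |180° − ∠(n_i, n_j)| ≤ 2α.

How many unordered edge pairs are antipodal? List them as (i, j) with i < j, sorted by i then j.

α = atan 0.5 = 26.57°;  2α = 53.13°
n_0 = (+0.3480, -0.9375)
n_1 = (+0.7951, -0.6065)
n_2 = (+0.9865, -0.1635)
n_3 = (+0.7216, +0.6923)
n_4 = (-0.4743, +0.8803)
n_5 = (-0.9982, +0.0603)
n_6 = (-0.5385, -0.8426)
  (0,1): δ = 147.71°  ·
  (0,2): δ = 119.78°  ·
  (0,3): δ = 66.56°  ·
  (0,4): δ = 7.95°  ✓
  (0,5): δ = 66.18°  ·
  (0,6): δ = 127.05°  ·
  (1,2): δ = 152.07°  ·
  (1,3): δ = 98.85°  ·
  (1,4): δ = 24.34°  ✓
  (1,5): δ = 33.88°  ✓
  (1,6): δ = 94.76°  ·
  (2,3): δ = 126.78°  ·
  (2,4): δ = 52.28°  ✓
  (2,5): δ = 5.95°  ✓
  (2,6): δ = 66.83°  ·
  (3,4): δ = 105.50°  ·
  (3,5): δ = 47.27°  ✓
  (3,6): δ = 13.61°  ✓
  (4,5): δ = 121.77°  ·
  (4,6): δ = 60.90°  ·
  (5,6): δ = 119.12°  ·
antipodal pairs: 7

count = 7; pairs: (0,4), (1,4), (1,5), (2,4), (2,5), (3,5), (3,6)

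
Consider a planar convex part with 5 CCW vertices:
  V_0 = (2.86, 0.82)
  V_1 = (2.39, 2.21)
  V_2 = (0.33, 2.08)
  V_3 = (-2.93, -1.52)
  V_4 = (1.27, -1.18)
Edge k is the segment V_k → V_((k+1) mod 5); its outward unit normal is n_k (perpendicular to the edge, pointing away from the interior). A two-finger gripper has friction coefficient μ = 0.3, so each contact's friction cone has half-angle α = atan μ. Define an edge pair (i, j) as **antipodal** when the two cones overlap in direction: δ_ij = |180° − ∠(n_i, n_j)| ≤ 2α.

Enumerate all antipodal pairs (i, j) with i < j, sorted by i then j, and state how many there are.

α = atan 0.3 = 16.70°;  2α = 33.40°
n_0 = (+0.9473, +0.3203)
n_1 = (-0.0630, +0.9980)
n_2 = (-0.7412, +0.6712)
n_3 = (+0.0807, -0.9967)
n_4 = (+0.7828, -0.6223)
  (0,1): δ = 105.07°  ·
  (0,2): δ = 60.84°  ·
  (0,3): δ = 75.95°  ·
  (0,4): δ = 122.83°  ·
  (1,2): δ = 135.77°  ·
  (1,3): δ = 1.02°  ✓
  (1,4): δ = 47.90°  ·
  (2,3): δ = 43.21°  ·
  (2,4): δ = 3.68°  ✓
  (3,4): δ = 133.11°  ·
antipodal pairs: 2

count = 2; pairs: (1,3), (2,4)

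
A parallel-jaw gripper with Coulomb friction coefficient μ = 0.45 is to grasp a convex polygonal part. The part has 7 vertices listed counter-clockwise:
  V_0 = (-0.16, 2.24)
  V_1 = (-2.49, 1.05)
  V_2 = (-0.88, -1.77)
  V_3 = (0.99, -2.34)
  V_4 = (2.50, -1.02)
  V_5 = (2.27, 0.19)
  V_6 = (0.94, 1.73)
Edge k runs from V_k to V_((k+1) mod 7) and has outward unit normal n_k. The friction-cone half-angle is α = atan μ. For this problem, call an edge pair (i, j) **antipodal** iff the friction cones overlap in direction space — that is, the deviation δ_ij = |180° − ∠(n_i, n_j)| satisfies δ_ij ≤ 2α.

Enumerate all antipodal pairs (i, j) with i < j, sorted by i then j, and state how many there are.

count = 7; pairs: (0,2), (0,3), (1,4), (1,5), (1,6), (2,5), (2,6)

α = atan 0.45 = 24.23°;  2α = 48.46°
n_0 = (-0.4548, +0.8906)
n_1 = (-0.8684, -0.4958)
n_2 = (-0.2916, -0.9565)
n_3 = (+0.6582, -0.7529)
n_4 = (+0.9824, +0.1867)
n_5 = (+0.7568, +0.6536)
n_6 = (+0.4206, +0.9072)
  (0,1): δ = 87.33°  ·
  (0,2): δ = 44.01°  ✓
  (0,3): δ = 14.10°  ✓
  (0,4): δ = 73.71°  ·
  (0,5): δ = 103.76°  ·
  (0,6): δ = 128.07°  ·
  (1,2): δ = 136.67°  ·
  (1,3): δ = 78.56°  ·
  (1,4): δ = 18.96°  ✓
  (1,5): δ = 11.09°  ✓
  (1,6): δ = 35.40°  ✓
  (2,3): δ = 121.89°  ·
  (2,4): δ = 62.29°  ·
  (2,5): δ = 32.23°  ✓
  (2,6): δ = 7.92°  ✓
  (3,4): δ = 120.40°  ·
  (3,5): δ = 90.34°  ·
  (3,6): δ = 66.03°  ·
  (4,5): δ = 149.95°  ·
  (4,6): δ = 125.64°  ·
  (5,6): δ = 155.69°  ·
antipodal pairs: 7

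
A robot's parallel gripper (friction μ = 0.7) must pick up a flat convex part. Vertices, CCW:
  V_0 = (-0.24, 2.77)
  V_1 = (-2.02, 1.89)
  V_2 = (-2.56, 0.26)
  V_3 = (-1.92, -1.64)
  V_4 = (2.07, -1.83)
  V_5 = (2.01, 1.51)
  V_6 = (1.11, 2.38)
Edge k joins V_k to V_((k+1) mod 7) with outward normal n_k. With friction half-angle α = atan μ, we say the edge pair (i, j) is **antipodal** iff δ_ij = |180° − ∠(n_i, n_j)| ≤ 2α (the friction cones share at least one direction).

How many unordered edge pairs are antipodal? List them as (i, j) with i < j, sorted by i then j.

α = atan 0.7 = 34.99°;  2α = 69.98°
n_0 = (-0.4432, +0.8964)
n_1 = (-0.9493, +0.3145)
n_2 = (-0.9477, -0.3192)
n_3 = (-0.0476, -0.9989)
n_4 = (+0.9998, +0.0180)
n_5 = (+0.6950, +0.7190)
n_6 = (+0.2775, +0.9607)
  (0,1): δ = 134.64°  ·
  (0,2): δ = 97.69°  ·
  (0,3): δ = 29.03°  ✓
  (0,4): δ = 64.72°  ✓
  (0,5): δ = 109.66°  ·
  (0,6): δ = 137.58°  ·
  (1,2): δ = 143.05°  ·
  (1,3): δ = 74.40°  ·
  (1,4): δ = 19.36°  ✓
  (1,5): δ = 64.30°  ✓
  (1,6): δ = 92.22°  ·
  (2,3): δ = 111.34°  ·
  (2,4): δ = 17.59°  ✓
  (2,5): δ = 27.36°  ✓
  (2,6): δ = 55.27°  ✓
  (3,4): δ = 86.24°  ·
  (3,5): δ = 41.30°  ✓
  (3,6): δ = 13.39°  ✓
  (4,5): δ = 135.06°  ·
  (4,6): δ = 107.14°  ·
  (5,6): δ = 152.08°  ·
antipodal pairs: 9

count = 9; pairs: (0,3), (0,4), (1,4), (1,5), (2,4), (2,5), (2,6), (3,5), (3,6)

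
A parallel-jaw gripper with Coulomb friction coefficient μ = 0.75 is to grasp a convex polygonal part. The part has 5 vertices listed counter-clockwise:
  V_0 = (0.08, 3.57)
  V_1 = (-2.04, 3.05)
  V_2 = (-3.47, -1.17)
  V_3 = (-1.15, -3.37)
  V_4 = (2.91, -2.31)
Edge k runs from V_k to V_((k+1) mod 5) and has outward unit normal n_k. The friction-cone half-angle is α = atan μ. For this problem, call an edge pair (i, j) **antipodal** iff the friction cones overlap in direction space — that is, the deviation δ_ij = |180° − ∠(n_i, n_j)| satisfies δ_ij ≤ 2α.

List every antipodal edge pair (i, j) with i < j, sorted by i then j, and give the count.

α = atan 0.75 = 36.87°;  2α = 73.74°
n_0 = (-0.2382, +0.9712)
n_1 = (-0.9471, +0.3209)
n_2 = (-0.6881, -0.7256)
n_3 = (+0.2526, -0.9676)
n_4 = (+0.9011, +0.4337)
  (0,1): δ = 122.50°  ·
  (0,2): δ = 57.26°  ✓
  (0,3): δ = 0.85°  ✓
  (0,4): δ = 101.92°  ·
  (1,2): δ = 114.76°  ·
  (1,3): δ = 56.65°  ✓
  (1,4): δ = 44.42°  ✓
  (2,3): δ = 121.89°  ·
  (2,4): δ = 20.82°  ✓
  (3,4): δ = 78.93°  ·
antipodal pairs: 5

count = 5; pairs: (0,2), (0,3), (1,3), (1,4), (2,4)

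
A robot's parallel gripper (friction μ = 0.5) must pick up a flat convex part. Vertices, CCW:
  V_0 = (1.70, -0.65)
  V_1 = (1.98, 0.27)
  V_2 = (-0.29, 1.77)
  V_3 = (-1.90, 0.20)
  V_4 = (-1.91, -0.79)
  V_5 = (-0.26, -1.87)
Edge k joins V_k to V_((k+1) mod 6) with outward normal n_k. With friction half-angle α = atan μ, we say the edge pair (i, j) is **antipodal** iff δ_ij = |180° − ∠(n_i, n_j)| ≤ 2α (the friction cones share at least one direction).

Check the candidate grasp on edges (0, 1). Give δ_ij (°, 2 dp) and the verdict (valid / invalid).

α = atan 0.5 = 26.57°;  2α = 53.13°
edge 0: e_0 = (+0.28, +0.92);  n_0 = (+0.9567, -0.2912)
edge 1: e_1 = (-2.27, +1.50);  n_1 = (+0.5513, +0.8343)
∠(n_0, n_1) = 73.47°
δ = |180° − 73.47°| = 106.53°
106.53° > 2α = 53.13°  →  invalid

δ = 106.53°, invalid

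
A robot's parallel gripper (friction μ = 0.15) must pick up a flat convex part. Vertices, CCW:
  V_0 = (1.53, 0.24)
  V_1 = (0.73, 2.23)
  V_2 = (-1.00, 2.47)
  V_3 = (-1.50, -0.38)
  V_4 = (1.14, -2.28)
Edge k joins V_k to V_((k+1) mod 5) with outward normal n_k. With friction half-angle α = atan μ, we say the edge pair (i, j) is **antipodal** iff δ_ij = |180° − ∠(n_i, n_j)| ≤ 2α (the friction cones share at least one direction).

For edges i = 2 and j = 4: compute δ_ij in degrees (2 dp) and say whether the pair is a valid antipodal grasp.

δ = 1.15°, valid

α = atan 0.15 = 8.53°;  2α = 17.06°
edge 2: e_2 = (-0.50, -2.85);  n_2 = (-0.9850, +0.1728)
edge 4: e_4 = (+0.39, +2.52);  n_4 = (+0.9882, -0.1529)
∠(n_2, n_4) = 178.85°
δ = |180° − 178.85°| = 1.15°
1.15° ≤ 2α = 17.06°  →  valid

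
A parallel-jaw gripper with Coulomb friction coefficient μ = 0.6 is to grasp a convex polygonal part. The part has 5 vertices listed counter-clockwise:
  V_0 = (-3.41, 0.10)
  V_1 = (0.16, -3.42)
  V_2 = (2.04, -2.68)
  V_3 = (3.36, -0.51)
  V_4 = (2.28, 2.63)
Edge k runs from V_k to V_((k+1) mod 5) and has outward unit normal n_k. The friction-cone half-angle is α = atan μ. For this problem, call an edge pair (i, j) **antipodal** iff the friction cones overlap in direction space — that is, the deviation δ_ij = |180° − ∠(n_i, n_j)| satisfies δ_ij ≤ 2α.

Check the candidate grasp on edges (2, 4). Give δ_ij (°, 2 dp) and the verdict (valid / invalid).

δ = 34.72°, valid

α = atan 0.6 = 30.96°;  2α = 61.93°
edge 2: e_2 = (+1.32, +2.17);  n_2 = (+0.8544, -0.5197)
edge 4: e_4 = (-5.69, -2.53);  n_4 = (-0.4063, +0.9137)
∠(n_2, n_4) = 145.28°
δ = |180° − 145.28°| = 34.72°
34.72° ≤ 2α = 61.93°  →  valid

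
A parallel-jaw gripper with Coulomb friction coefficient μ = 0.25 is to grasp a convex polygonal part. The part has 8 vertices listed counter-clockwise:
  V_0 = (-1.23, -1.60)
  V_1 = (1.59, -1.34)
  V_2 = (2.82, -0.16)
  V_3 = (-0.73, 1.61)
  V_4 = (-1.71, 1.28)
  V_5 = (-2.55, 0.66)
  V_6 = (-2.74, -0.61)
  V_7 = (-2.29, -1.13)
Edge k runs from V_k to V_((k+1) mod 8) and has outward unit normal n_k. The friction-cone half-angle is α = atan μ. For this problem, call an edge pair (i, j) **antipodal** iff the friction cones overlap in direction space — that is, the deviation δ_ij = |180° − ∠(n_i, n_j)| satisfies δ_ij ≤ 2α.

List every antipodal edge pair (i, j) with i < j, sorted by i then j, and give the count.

count = 5; pairs: (0,3), (1,3), (1,4), (2,6), (2,7)

α = atan 0.25 = 14.04°;  2α = 28.07°
n_0 = (+0.0918, -0.9958)
n_1 = (+0.6923, -0.7216)
n_2 = (+0.4462, +0.8949)
n_3 = (-0.3191, +0.9477)
n_4 = (-0.5939, +0.8046)
n_5 = (-0.9890, +0.1480)
n_6 = (-0.7562, -0.6544)
n_7 = (-0.4053, -0.9142)
  (0,1): δ = 141.46°  ·
  (0,2): δ = 31.77°  ·
  (0,3): δ = 13.34°  ✓
  (0,4): δ = 31.16°  ·
  (0,5): δ = 76.22°  ·
  (0,6): δ = 125.60°  ·
  (0,7): δ = 150.82°  ·
  (1,2): δ = 70.31°  ·
  (1,3): δ = 25.20°  ✓
  (1,4): δ = 7.38°  ✓
  (1,5): δ = 37.68°  ·
  (1,6): δ = 87.06°  ·
  (1,7): δ = 112.28°  ·
  (2,3): δ = 134.89°  ·
  (2,4): δ = 117.07°  ·
  (2,5): δ = 72.01°  ·
  (2,6): δ = 22.63°  ✓
  (2,7): δ = 2.59°  ✓
  (3,4): δ = 162.18°  ·
  (3,5): δ = 117.12°  ·
  (3,6): δ = 67.74°  ·
  (3,7): δ = 42.52°  ·
  (4,5): δ = 134.94°  ·
  (4,6): δ = 85.56°  ·
  (4,7): δ = 60.34°  ·
  (5,6): δ = 130.62°  ·
  (5,7): δ = 105.40°  ·
  (6,7): δ = 154.78°  ·
antipodal pairs: 5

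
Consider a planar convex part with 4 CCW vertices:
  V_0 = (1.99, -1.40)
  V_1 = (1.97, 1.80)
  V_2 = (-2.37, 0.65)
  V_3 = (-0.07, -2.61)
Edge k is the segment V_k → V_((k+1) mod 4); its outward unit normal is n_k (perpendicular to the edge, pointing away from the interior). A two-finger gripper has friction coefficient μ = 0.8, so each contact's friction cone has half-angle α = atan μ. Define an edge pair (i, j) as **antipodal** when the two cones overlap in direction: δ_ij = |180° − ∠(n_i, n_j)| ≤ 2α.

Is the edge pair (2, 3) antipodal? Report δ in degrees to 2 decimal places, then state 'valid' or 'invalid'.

α = atan 0.8 = 38.66°;  2α = 77.32°
edge 2: e_2 = (+2.30, -3.26);  n_2 = (-0.8171, -0.5765)
edge 3: e_3 = (+2.06, +1.21);  n_3 = (+0.5065, -0.8623)
∠(n_2, n_3) = 85.23°
δ = |180° − 85.23°| = 94.77°
94.77° > 2α = 77.32°  →  invalid

δ = 94.77°, invalid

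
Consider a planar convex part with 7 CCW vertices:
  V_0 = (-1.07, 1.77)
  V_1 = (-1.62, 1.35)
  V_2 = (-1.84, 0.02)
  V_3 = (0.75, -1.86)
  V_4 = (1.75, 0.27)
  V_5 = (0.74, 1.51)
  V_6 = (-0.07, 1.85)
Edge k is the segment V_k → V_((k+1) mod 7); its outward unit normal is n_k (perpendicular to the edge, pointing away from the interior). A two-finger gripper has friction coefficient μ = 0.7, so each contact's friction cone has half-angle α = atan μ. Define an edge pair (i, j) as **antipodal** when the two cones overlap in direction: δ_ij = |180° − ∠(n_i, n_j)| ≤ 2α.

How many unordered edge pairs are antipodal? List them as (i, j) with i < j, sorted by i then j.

count = 7; pairs: (0,3), (1,3), (1,4), (2,4), (2,5), (2,6), (3,6)

α = atan 0.7 = 34.99°;  2α = 69.98°
n_0 = (-0.6069, +0.7948)
n_1 = (-0.9866, +0.1632)
n_2 = (-0.5874, -0.8093)
n_3 = (+0.9052, -0.4250)
n_4 = (+0.7753, +0.6315)
n_5 = (+0.3870, +0.9221)
n_6 = (-0.0797, +0.9968)
  (0,1): δ = 136.76°  ·
  (0,2): δ = 73.34°  ·
  (0,3): δ = 27.48°  ✓
  (0,4): δ = 91.80°  ·
  (0,5): δ = 119.86°  ·
  (0,6): δ = 147.21°  ·
  (1,2): δ = 116.58°  ·
  (1,3): δ = 15.76°  ✓
  (1,4): δ = 48.56°  ✓
  (1,5): δ = 76.62°  ·
  (1,6): δ = 103.97°  ·
  (2,3): δ = 79.17°  ·
  (2,4): δ = 14.86°  ✓
  (2,5): δ = 13.20°  ✓
  (2,6): δ = 40.55°  ✓
  (3,4): δ = 115.69°  ·
  (3,5): δ = 87.62°  ·
  (3,6): δ = 60.28°  ✓
  (4,5): δ = 151.93°  ·
  (4,6): δ = 124.59°  ·
  (5,6): δ = 152.66°  ·
antipodal pairs: 7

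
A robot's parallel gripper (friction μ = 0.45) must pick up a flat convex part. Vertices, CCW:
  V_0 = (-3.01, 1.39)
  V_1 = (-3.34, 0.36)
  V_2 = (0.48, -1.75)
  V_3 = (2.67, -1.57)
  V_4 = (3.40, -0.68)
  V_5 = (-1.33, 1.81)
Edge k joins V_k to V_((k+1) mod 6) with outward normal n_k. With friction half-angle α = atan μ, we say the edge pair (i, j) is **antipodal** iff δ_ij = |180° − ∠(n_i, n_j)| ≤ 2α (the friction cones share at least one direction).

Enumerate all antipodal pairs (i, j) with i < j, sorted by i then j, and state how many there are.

α = atan 0.45 = 24.23°;  2α = 48.46°
n_0 = (-0.9523, +0.3051)
n_1 = (-0.4835, -0.8753)
n_2 = (+0.0819, -0.9966)
n_3 = (+0.7732, -0.6342)
n_4 = (+0.4658, +0.8849)
n_5 = (-0.2425, +0.9701)
  (0,1): δ = 101.15°  ·
  (0,2): δ = 67.54°  ·
  (0,3): δ = 21.59°  ✓
  (0,4): δ = 80.00°  ·
  (0,5): δ = 121.80°  ·
  (1,2): δ = 146.39°  ·
  (1,3): δ = 100.45°  ·
  (1,4): δ = 1.15°  ✓
  (1,5): δ = 42.95°  ✓
  (2,3): δ = 134.06°  ·
  (2,4): δ = 32.46°  ✓
  (2,5): δ = 9.34°  ✓
  (3,4): δ = 78.40°  ·
  (3,5): δ = 36.60°  ✓
  (4,5): δ = 138.20°  ·
antipodal pairs: 6

count = 6; pairs: (0,3), (1,4), (1,5), (2,4), (2,5), (3,5)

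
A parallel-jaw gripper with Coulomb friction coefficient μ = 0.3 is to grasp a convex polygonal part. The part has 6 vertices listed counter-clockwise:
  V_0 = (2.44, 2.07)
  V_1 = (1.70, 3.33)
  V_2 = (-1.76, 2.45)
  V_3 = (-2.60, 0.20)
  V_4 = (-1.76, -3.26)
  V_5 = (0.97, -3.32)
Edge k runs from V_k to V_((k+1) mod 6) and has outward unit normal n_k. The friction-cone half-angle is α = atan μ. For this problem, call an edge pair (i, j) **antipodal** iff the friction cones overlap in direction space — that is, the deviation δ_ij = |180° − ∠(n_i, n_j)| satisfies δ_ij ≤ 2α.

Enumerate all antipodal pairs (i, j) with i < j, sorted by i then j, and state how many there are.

count = 4; pairs: (0,3), (1,4), (2,5), (3,5)

α = atan 0.3 = 16.70°;  2α = 33.40°
n_0 = (+0.8623, +0.5064)
n_1 = (-0.2465, +0.9691)
n_2 = (-0.9368, +0.3498)
n_3 = (-0.9718, -0.2359)
n_4 = (-0.0220, -0.9998)
n_5 = (+0.9648, -0.2631)
  (0,1): δ = 106.16°  ·
  (0,2): δ = 50.90°  ·
  (0,3): δ = 16.78°  ✓
  (0,4): δ = 58.32°  ·
  (0,5): δ = 134.32°  ·
  (1,2): δ = 124.74°  ·
  (1,3): δ = 90.62°  ·
  (1,4): δ = 15.53°  ✓
  (1,5): δ = 60.48°  ·
  (2,3): δ = 145.88°  ·
  (2,4): δ = 70.79°  ·
  (2,5): δ = 5.22°  ✓
  (3,4): δ = 104.90°  ·
  (3,5): δ = 28.90°  ✓
  (4,5): δ = 104.00°  ·
antipodal pairs: 4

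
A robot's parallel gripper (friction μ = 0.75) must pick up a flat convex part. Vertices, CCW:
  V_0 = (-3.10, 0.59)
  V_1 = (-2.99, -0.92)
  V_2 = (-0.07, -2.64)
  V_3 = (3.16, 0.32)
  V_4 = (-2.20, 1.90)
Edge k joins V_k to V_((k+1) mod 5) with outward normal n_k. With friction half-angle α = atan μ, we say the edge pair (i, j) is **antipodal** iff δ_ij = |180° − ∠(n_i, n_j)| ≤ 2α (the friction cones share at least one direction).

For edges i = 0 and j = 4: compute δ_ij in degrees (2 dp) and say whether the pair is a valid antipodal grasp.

α = atan 0.75 = 36.87°;  2α = 73.74°
edge 0: e_0 = (+0.11, -1.51);  n_0 = (-0.9974, -0.0727)
edge 4: e_4 = (-0.90, -1.31);  n_4 = (-0.8242, +0.5663)
∠(n_0, n_4) = 38.66°
δ = |180° − 38.66°| = 141.34°
141.34° > 2α = 73.74°  →  invalid

δ = 141.34°, invalid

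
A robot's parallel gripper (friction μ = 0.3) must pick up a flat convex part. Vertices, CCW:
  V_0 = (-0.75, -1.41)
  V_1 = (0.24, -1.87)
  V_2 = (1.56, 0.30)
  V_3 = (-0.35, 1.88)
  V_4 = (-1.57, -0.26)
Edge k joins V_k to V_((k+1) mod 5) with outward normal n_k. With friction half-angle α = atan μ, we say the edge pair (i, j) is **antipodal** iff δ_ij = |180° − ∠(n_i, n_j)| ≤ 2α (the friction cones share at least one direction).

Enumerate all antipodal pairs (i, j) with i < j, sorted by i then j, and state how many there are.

count = 3; pairs: (0,2), (1,3), (2,4)

α = atan 0.3 = 16.70°;  2α = 33.40°
n_0 = (-0.4214, -0.9069)
n_1 = (+0.8544, -0.5197)
n_2 = (+0.6374, +0.7705)
n_3 = (-0.8687, +0.4953)
n_4 = (-0.8142, -0.5806)
  (0,1): δ = 96.39°  ·
  (0,2): δ = 14.68°  ✓
  (0,3): δ = 85.23°  ·
  (0,4): δ = 150.41°  ·
  (1,2): δ = 98.29°  ·
  (1,3): δ = 1.62°  ✓
  (1,4): δ = 66.80°  ·
  (2,3): δ = 80.09°  ·
  (2,4): δ = 14.91°  ✓
  (3,4): δ = 114.82°  ·
antipodal pairs: 3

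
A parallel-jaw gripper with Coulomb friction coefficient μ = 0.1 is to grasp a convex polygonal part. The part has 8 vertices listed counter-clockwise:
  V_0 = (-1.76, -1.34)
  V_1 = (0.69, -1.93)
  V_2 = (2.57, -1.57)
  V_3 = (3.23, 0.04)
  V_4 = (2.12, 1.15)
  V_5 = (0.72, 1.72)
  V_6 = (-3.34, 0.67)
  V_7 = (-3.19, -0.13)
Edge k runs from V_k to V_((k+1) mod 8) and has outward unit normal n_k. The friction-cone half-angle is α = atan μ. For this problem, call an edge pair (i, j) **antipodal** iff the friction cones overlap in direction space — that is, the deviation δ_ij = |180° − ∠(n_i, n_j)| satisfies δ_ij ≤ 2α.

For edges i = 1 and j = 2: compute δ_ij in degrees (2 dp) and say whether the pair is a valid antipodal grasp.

α = atan 0.1 = 5.71°;  2α = 11.42°
edge 1: e_1 = (+1.88, +0.36);  n_1 = (+0.1881, -0.9822)
edge 2: e_2 = (+0.66, +1.61);  n_2 = (+0.9253, -0.3793)
∠(n_1, n_2) = 56.87°
δ = |180° − 56.87°| = 123.13°
123.13° > 2α = 11.42°  →  invalid

δ = 123.13°, invalid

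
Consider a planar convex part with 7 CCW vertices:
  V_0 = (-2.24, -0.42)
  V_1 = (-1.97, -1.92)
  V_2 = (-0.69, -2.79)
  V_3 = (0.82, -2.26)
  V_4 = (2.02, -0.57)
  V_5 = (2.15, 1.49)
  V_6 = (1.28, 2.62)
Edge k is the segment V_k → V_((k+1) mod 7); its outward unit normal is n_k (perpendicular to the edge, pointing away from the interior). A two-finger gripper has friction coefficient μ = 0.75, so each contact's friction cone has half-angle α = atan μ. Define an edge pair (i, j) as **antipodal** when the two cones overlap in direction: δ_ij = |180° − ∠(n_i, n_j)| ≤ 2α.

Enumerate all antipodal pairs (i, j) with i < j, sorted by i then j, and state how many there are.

α = atan 0.75 = 36.87°;  2α = 73.74°
n_0 = (-0.9842, -0.1772)
n_1 = (-0.5621, -0.8270)
n_2 = (+0.3312, -0.9436)
n_3 = (+0.8154, -0.5790)
n_4 = (+0.9980, -0.0630)
n_5 = (+0.7924, +0.6100)
n_6 = (-0.6536, +0.7568)
  (0,1): δ = 134.41°  ·
  (0,2): δ = 80.86°  ·
  (0,3): δ = 45.58°  ✓
  (0,4): δ = 13.81°  ✓
  (0,5): δ = 27.39°  ✓
  (0,6): δ = 120.61°  ·
  (1,2): δ = 126.46°  ·
  (1,3): δ = 91.17°  ·
  (1,4): δ = 59.41°  ✓
  (1,5): δ = 18.20°  ✓
  (1,6): δ = 75.02°  ·
  (2,3): δ = 144.72°  ·
  (2,4): δ = 112.95°  ·
  (2,5): δ = 71.75°  ✓
  (2,6): δ = 21.47°  ✓
  (3,4): δ = 148.23°  ·
  (3,5): δ = 107.03°  ·
  (3,6): δ = 13.81°  ✓
  (4,5): δ = 138.80°  ·
  (4,6): δ = 45.57°  ✓
  (5,6): δ = 86.78°  ·
antipodal pairs: 9

count = 9; pairs: (0,3), (0,4), (0,5), (1,4), (1,5), (2,5), (2,6), (3,6), (4,6)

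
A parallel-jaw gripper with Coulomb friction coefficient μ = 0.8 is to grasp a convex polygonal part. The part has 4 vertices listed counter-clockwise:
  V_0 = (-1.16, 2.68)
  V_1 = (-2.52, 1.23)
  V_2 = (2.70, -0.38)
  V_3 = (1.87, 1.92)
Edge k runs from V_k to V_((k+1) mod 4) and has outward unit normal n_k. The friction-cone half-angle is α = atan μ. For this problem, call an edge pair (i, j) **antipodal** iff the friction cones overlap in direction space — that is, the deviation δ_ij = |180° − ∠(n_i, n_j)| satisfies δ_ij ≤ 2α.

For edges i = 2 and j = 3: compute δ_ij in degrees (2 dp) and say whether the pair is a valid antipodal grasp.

α = atan 0.8 = 38.66°;  2α = 77.32°
edge 2: e_2 = (-0.83, +2.30);  n_2 = (+0.9406, +0.3394)
edge 3: e_3 = (-3.03, +0.76);  n_3 = (+0.2433, +0.9700)
∠(n_2, n_3) = 56.08°
δ = |180° − 56.08°| = 123.92°
123.92° > 2α = 77.32°  →  invalid

δ = 123.92°, invalid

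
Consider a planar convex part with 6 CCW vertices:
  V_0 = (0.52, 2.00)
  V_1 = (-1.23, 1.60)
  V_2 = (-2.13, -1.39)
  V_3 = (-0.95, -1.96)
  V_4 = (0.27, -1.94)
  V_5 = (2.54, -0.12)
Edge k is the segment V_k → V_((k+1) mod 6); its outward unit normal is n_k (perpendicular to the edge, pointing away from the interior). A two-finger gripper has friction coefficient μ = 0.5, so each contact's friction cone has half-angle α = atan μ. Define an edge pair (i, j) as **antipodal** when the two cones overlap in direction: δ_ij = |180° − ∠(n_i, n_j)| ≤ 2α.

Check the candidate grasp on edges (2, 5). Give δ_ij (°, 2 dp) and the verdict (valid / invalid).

δ = 20.60°, valid

α = atan 0.5 = 26.57°;  2α = 53.13°
edge 2: e_2 = (+1.18, -0.57);  n_2 = (-0.4350, -0.9004)
edge 5: e_5 = (-2.02, +2.12);  n_5 = (+0.7240, +0.6898)
∠(n_2, n_5) = 159.40°
δ = |180° − 159.40°| = 20.60°
20.60° ≤ 2α = 53.13°  →  valid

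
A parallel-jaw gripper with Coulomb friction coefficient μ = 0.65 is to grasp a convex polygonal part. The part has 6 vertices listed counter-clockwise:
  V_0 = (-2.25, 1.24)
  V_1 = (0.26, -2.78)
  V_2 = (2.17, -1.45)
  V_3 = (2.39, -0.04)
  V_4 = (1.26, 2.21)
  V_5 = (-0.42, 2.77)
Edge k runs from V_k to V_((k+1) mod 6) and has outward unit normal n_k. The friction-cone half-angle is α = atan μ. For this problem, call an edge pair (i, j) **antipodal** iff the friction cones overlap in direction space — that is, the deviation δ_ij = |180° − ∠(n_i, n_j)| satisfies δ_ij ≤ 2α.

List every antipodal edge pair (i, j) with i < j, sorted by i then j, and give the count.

α = atan 0.65 = 33.02°;  2α = 66.05°
n_0 = (-0.8482, -0.5296)
n_1 = (+0.5714, -0.8206)
n_2 = (+0.9880, -0.1542)
n_3 = (+0.8936, +0.4488)
n_4 = (+0.3162, +0.9487)
n_5 = (-0.6414, +0.7672)
  (0,1): δ = 87.13°  ·
  (0,2): δ = 40.85°  ✓
  (0,3): δ = 5.31°  ✓
  (0,4): δ = 39.59°  ✓
  (0,5): δ = 97.92°  ·
  (1,2): δ = 133.72°  ·
  (1,3): δ = 98.18°  ·
  (1,4): δ = 53.29°  ✓
  (1,5): δ = 5.05°  ✓
  (2,3): δ = 144.46°  ·
  (2,4): δ = 99.57°  ·
  (2,5): δ = 41.23°  ✓
  (3,4): δ = 135.10°  ·
  (3,5): δ = 76.77°  ·
  (4,5): δ = 121.67°  ·
antipodal pairs: 6

count = 6; pairs: (0,2), (0,3), (0,4), (1,4), (1,5), (2,5)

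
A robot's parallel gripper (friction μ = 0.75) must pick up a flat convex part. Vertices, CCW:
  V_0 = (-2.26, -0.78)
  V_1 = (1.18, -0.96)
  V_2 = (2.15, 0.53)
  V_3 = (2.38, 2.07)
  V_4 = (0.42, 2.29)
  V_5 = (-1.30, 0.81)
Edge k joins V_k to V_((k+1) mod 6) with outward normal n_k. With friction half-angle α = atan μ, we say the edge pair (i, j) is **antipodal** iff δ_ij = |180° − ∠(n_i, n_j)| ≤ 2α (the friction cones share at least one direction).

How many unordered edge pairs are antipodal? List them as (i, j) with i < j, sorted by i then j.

count = 8; pairs: (0,3), (0,4), (0,5), (1,3), (1,4), (1,5), (2,4), (2,5)

α = atan 0.75 = 36.87°;  2α = 73.74°
n_0 = (-0.0523, -0.9986)
n_1 = (+0.8381, -0.5456)
n_2 = (+0.9890, -0.1477)
n_3 = (+0.1115, +0.9938)
n_4 = (-0.6522, +0.7580)
n_5 = (-0.8561, +0.5169)
  (0,1): δ = 120.07°  ·
  (0,2): δ = 95.50°  ·
  (0,3): δ = 3.41°  ✓
  (0,4): δ = 43.71°  ✓
  (0,5): δ = 61.87°  ✓
  (1,2): δ = 155.43°  ·
  (1,3): δ = 63.34°  ✓
  (1,4): δ = 16.22°  ✓
  (1,5): δ = 1.94°  ✓
  (2,3): δ = 87.91°  ·
  (2,4): δ = 40.79°  ✓
  (2,5): δ = 22.63°  ✓
  (3,4): δ = 132.88°  ·
  (3,5): δ = 114.72°  ·
  (4,5): δ = 161.83°  ·
antipodal pairs: 8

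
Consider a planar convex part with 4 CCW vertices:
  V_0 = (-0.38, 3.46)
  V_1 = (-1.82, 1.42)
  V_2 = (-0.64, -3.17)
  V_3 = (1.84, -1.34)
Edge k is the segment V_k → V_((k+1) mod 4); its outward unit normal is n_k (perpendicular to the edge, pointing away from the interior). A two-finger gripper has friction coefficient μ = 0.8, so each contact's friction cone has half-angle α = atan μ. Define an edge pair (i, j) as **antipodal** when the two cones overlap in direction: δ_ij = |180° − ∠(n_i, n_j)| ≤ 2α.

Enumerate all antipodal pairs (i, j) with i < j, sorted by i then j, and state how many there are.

count = 4; pairs: (0,2), (0,3), (1,2), (1,3)

α = atan 0.8 = 38.66°;  2α = 77.32°
n_0 = (-0.8170, +0.5767)
n_1 = (-0.9685, -0.2490)
n_2 = (+0.5938, -0.8046)
n_3 = (+0.9076, +0.4198)
  (0,1): δ = 130.36°  ·
  (0,2): δ = 18.36°  ✓
  (0,3): δ = 60.04°  ✓
  (1,2): δ = 67.99°  ✓
  (1,3): δ = 10.40°  ✓
  (2,3): δ = 101.60°  ·
antipodal pairs: 4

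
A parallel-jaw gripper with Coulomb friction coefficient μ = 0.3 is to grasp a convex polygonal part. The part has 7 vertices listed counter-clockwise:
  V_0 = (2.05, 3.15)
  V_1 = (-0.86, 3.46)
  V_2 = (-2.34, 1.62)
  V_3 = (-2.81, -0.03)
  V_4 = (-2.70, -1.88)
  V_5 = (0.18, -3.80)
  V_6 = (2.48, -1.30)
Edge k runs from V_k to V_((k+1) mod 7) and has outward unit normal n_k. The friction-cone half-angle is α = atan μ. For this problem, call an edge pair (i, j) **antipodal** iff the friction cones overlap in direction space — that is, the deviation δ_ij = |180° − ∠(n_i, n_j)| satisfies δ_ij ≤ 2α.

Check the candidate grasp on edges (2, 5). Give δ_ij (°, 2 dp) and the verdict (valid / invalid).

δ = 26.71°, valid

α = atan 0.3 = 16.70°;  2α = 33.40°
edge 2: e_2 = (-0.47, -1.65);  n_2 = (-0.9617, +0.2740)
edge 5: e_5 = (+2.30, +2.50);  n_5 = (+0.7359, -0.6771)
∠(n_2, n_5) = 153.29°
δ = |180° − 153.29°| = 26.71°
26.71° ≤ 2α = 33.40°  →  valid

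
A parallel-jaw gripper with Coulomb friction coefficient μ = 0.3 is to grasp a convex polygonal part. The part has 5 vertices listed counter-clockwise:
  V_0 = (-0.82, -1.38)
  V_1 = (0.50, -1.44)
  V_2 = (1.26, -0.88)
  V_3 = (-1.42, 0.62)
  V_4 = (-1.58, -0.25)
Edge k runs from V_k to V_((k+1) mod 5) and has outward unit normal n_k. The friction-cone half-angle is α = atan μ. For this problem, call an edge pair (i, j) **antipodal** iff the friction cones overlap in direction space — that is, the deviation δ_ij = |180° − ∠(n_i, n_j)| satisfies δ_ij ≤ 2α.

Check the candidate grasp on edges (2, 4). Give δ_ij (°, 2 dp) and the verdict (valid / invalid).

α = atan 0.3 = 16.70°;  2α = 33.40°
edge 2: e_2 = (-2.68, +1.50);  n_2 = (+0.4884, +0.8726)
edge 4: e_4 = (+0.76, -1.13);  n_4 = (-0.8298, -0.5581)
∠(n_2, n_4) = 153.16°
δ = |180° − 153.16°| = 26.84°
26.84° ≤ 2α = 33.40°  →  valid

δ = 26.84°, valid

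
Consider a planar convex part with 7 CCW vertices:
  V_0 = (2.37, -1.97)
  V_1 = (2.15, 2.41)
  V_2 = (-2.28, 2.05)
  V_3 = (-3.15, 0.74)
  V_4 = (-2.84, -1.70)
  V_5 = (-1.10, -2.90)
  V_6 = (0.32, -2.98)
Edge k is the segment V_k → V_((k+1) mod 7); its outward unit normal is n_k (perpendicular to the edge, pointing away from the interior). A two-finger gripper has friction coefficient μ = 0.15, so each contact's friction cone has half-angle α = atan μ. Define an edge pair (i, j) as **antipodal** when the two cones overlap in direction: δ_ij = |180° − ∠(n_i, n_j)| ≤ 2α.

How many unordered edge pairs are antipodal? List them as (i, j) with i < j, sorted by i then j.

count = 2; pairs: (0,3), (1,5)

α = atan 0.15 = 8.53°;  2α = 17.06°
n_0 = (+0.9987, +0.0502)
n_1 = (-0.0810, +0.9967)
n_2 = (-0.8330, +0.5532)
n_3 = (-0.9920, -0.1260)
n_4 = (-0.5677, -0.8232)
n_5 = (-0.0562, -0.9984)
n_6 = (+0.4420, -0.8970)
  (0,1): δ = 88.23°  ·
  (0,2): δ = 36.46°  ·
  (0,3): δ = 4.37°  ✓
  (0,4): δ = 52.53°  ·
  (0,5): δ = 83.90°  ·
  (0,6): δ = 113.35°  ·
  (1,2): δ = 128.23°  ·
  (1,3): δ = 87.41°  ·
  (1,4): δ = 39.24°  ·
  (1,5): δ = 7.87°  ✓
  (1,6): δ = 21.58°  ·
  (2,3): δ = 139.17°  ·
  (2,4): δ = 91.00°  ·
  (2,5): δ = 59.64°  ·
  (2,6): δ = 30.18°  ·
  (3,4): δ = 131.83°  ·
  (3,5): δ = 100.47°  ·
  (3,6): δ = 71.01°  ·
  (4,5): δ = 148.63°  ·
  (4,6): δ = 119.18°  ·
  (5,6): δ = 150.55°  ·
antipodal pairs: 2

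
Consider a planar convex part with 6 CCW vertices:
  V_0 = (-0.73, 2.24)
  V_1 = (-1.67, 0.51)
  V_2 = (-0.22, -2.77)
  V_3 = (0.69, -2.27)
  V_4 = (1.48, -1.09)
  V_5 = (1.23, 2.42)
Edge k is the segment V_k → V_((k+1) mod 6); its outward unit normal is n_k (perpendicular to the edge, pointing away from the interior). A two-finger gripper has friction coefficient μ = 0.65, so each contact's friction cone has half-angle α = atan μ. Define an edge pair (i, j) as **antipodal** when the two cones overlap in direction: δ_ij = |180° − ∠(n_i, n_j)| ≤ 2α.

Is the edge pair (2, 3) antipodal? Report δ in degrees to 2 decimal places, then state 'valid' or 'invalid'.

δ = 152.59°, invalid

α = atan 0.65 = 33.02°;  2α = 66.05°
edge 2: e_2 = (+0.91, +0.50);  n_2 = (+0.4815, -0.8764)
edge 3: e_3 = (+0.79, +1.18);  n_3 = (+0.8310, -0.5563)
∠(n_2, n_3) = 27.41°
δ = |180° − 27.41°| = 152.59°
152.59° > 2α = 66.05°  →  invalid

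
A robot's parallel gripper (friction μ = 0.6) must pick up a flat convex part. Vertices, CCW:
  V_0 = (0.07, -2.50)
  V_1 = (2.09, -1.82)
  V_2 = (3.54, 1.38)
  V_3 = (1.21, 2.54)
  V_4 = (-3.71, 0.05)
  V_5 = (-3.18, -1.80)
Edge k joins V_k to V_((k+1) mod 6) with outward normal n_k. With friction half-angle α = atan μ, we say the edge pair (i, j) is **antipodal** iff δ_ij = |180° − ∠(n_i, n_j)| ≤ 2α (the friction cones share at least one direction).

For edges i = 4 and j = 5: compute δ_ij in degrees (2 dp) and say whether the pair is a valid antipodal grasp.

δ = 118.14°, invalid

α = atan 0.6 = 30.96°;  2α = 61.93°
edge 4: e_4 = (+0.53, -1.85);  n_4 = (-0.9613, -0.2754)
edge 5: e_5 = (+3.25, -0.70);  n_5 = (-0.2106, -0.9776)
∠(n_4, n_5) = 61.86°
δ = |180° − 61.86°| = 118.14°
118.14° > 2α = 61.93°  →  invalid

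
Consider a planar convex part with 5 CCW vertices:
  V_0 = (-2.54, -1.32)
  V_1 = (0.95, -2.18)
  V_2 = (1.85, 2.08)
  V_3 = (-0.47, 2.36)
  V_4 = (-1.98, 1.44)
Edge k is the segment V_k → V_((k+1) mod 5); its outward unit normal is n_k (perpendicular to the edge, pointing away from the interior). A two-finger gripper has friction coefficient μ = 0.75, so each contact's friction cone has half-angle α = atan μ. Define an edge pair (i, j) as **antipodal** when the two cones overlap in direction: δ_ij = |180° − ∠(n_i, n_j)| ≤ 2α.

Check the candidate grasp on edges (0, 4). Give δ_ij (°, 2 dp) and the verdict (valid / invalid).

α = atan 0.75 = 36.87°;  2α = 73.74°
edge 0: e_0 = (+3.49, -0.86);  n_0 = (-0.2393, -0.9710)
edge 4: e_4 = (-0.56, -2.76);  n_4 = (-0.9800, +0.1988)
∠(n_0, n_4) = 87.63°
δ = |180° − 87.63°| = 92.37°
92.37° > 2α = 73.74°  →  invalid

δ = 92.37°, invalid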